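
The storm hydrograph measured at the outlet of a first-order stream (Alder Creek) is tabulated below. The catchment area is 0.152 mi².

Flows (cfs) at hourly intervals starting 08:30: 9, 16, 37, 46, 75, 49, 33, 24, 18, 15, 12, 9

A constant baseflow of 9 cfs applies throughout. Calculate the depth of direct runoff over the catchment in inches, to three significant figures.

d ≈ 2.40 in

Direct runoff: 0.0, 7.0, 28.0, 37.0, 66.0, 40.0, 24.0, 15.0, 9.0, 6.0, 3.0, 0.0 cfs; ΣQ_DR = 235.0 cfs.
V = ΣQ_DR · Δt = 235.0 × 3600 s = 8.460 × 10^5 ft³.
Over A = 0.152 mi², depth = V / A = 2.40 in.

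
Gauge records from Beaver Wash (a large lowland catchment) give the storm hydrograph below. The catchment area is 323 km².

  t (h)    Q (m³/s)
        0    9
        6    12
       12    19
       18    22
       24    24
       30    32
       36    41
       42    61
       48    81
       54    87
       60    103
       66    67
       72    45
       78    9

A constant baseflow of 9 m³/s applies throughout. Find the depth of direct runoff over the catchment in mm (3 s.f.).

Direct runoff: 0.0, 3.0, 10.0, 13.0, 15.0, 23.0, 32.0, 52.0, 72.0, 78.0, 94.0, 58.0, 36.0, 0.0 m³/s; ΣQ_DR = 486.0 m³/s.
V = ΣQ_DR · Δt = 486.0 × 21600 s = 1.050 × 10^7 m³.
Over A = 323 km², depth = V / A = 32.5 mm.

d ≈ 32.5 mm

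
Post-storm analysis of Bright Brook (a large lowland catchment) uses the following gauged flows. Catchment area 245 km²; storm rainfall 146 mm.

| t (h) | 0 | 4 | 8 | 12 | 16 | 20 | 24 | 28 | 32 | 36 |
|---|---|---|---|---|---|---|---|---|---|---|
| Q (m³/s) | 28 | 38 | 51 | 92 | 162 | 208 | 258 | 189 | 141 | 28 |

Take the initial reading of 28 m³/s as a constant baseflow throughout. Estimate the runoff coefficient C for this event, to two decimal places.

C ≈ 0.37

ΣQ_DR = 915.0 m³/s; V = ΣQ_DR·Δt = 1.318 × 10^7 m³.
Runoff depth d = V / A = 53.78 mm.
C = d / P = 53.78 / 146 = 0.37.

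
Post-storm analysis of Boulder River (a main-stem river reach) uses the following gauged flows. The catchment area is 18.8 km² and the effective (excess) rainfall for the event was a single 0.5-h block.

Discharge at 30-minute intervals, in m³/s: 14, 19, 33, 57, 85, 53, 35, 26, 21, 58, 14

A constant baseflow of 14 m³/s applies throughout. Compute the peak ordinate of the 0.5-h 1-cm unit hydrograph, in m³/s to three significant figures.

U_p ≈ 28.4 m³/s

Direct runoff: 0.0, 5.0, 19.0, 43.0, 71.0, 39.0, 21.0, 12.0, 7.0, 44.0, 0.0 m³/s; ΣQ_DR = 261.0 m³/s, peak = 71.0 m³/s.
Runoff depth d = ΣQ_DR·Δt / A = 261.0 × 1800 / (18.8 km²) = 24.99 mm.
The 1-cm UH is the DRH scaled by (10 mm)/d, so U_p = 71.0 × 10/24.99 = 28.4 m³/s.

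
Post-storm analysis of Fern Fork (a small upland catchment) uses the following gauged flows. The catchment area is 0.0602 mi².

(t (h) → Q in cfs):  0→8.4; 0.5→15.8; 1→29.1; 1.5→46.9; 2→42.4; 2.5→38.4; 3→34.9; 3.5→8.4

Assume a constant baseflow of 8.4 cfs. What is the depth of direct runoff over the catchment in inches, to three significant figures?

d ≈ 2.02 in

Direct runoff: 0.0, 7.4, 20.7, 38.5, 34.0, 30.0, 26.5, 0.0 cfs; ΣQ_DR = 157.1 cfs.
V = ΣQ_DR · Δt = 157.1 × 1800 s = 2.828 × 10^5 ft³.
Over A = 0.0602 mi², depth = V / A = 2.02 in.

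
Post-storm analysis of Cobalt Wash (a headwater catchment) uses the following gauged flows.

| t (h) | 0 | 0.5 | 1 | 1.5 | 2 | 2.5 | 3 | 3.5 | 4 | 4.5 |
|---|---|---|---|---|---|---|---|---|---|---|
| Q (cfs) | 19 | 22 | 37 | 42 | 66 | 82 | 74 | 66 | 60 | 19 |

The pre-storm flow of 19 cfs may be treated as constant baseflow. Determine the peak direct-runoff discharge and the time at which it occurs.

Q_p = 63.0 cfs at t = 2.5 h

Subtracting baseflow gives direct-runoff ordinates: 0.0, 3.0, 18.0, 23.0, 47.0, 63.0, 55.0, 47.0, 41.0, 0.0 cfs.
The maximum is 63.0 cfs, occurring at the reading for t = 2.5 h.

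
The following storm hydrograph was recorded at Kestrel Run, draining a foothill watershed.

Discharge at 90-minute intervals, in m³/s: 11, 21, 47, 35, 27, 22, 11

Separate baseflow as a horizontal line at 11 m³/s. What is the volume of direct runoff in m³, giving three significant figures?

V ≈ 5.24 × 10^5 m³

Direct-runoff ordinates (Q − Q_b): 0.0, 10.0, 36.0, 24.0, 16.0, 11.0, 0.0 m³/s.
ΣQ_DR = 97.00 m³/s.
With Δt = 1.5 h = 5400 s, V = ΣQ_DR · Δt = 97.00 × 5400 = 5.24 × 10^5 m³.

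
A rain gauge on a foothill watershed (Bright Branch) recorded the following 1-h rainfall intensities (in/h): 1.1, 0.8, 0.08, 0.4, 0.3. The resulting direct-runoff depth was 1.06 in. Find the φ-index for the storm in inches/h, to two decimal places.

Only the 2 blocks with intensity above φ contribute runoff: 1.1, 0.8 in/h.
Σ(I−φ)·Δt = d  ⇒  (1.1+0.8 − 2φ)·1 = 1.06
φ = (1.900 − 1.06/1) / 2 = 0.42 in/h.

φ ≈ 0.42 in/h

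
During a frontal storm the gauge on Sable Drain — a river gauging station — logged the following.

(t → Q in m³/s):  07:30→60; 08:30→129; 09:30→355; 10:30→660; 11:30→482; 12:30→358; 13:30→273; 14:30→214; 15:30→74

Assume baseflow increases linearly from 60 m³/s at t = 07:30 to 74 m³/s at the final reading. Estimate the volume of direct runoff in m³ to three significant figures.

V ≈ 7.21 × 10^6 m³

Direct-runoff ordinates (Q − Q_b): 0.00, 67.25, 291.50, 594.75, 415.00, 289.25, 202.50, 141.75, 0.00 m³/s.
ΣQ_DR = 2002 m³/s.
With Δt = 1 h = 3600 s, V = ΣQ_DR · Δt = 2002 × 3600 = 7.21 × 10^6 m³.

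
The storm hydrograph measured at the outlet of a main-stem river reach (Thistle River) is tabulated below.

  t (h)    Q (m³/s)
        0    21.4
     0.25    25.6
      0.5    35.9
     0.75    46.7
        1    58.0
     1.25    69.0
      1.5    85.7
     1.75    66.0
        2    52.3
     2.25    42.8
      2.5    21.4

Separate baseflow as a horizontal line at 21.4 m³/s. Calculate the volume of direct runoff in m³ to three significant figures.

V ≈ 2.60 × 10^5 m³

Direct-runoff ordinates (Q − Q_b): 0.0, 4.2, 14.5, 25.3, 36.6, 47.6, 64.3, 44.6, 30.9, 21.4, 0.0 m³/s.
ΣQ_DR = 289.4 m³/s.
With Δt = 0.25 h = 900 s, V = ΣQ_DR · Δt = 289.4 × 900 = 2.60 × 10^5 m³.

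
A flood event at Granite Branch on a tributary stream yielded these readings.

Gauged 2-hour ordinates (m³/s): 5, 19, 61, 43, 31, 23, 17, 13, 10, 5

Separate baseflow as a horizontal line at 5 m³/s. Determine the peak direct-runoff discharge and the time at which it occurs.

Subtracting baseflow gives direct-runoff ordinates: 0.0, 14.0, 56.0, 38.0, 26.0, 18.0, 12.0, 8.0, 5.0, 0.0 m³/s.
The maximum is 56.0 m³/s, occurring at the reading for t = 4 h.

Q_p = 56.0 m³/s at t = 4 h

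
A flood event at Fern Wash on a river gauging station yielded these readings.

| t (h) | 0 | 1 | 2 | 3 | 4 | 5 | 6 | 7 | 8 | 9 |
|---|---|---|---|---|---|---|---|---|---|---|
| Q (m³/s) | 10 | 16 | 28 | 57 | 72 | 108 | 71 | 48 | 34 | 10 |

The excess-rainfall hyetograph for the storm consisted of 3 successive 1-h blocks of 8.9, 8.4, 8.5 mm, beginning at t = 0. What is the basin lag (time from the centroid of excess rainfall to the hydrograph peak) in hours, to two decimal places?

Centroid of excess rainfall: t_c = Σ P_i·t̄_i / ΣP_i = 1.4845 h (block centres at 0.5, 1.5, 2.5 h).
Hydrograph peak occurs at t = 5 h, so basin lag t_L = 5 − 1.4845 = 3.52 h.

t_L ≈ 3.52 h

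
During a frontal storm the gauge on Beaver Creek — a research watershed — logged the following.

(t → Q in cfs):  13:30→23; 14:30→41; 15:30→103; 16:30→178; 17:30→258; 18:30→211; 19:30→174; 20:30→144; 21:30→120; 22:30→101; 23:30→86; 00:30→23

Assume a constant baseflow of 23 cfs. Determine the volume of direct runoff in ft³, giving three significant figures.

V ≈ 4.27 × 10^6 ft³

Direct-runoff ordinates (Q − Q_b): 0.0, 18.0, 80.0, 155.0, 235.0, 188.0, 151.0, 121.0, 97.0, 78.0, 63.0, 0.0 cfs.
ΣQ_DR = 1186 cfs.
With Δt = 1 h = 3600 s, V = ΣQ_DR · Δt = 1186 × 3600 = 4.27 × 10^6 ft³.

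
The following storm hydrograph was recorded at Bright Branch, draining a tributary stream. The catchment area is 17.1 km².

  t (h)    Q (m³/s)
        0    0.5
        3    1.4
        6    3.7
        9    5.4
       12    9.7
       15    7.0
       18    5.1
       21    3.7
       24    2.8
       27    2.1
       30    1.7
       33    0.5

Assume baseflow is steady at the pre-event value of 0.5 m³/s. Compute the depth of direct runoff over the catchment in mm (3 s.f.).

Direct runoff: 0.0, 0.9, 3.2, 4.9, 9.2, 6.5, 4.6, 3.2, 2.3, 1.6, 1.2, 0.0 m³/s; ΣQ_DR = 37.60 m³/s.
V = ΣQ_DR · Δt = 37.60 × 10800 s = 4.061 × 10^5 m³.
Over A = 17.1 km², depth = V / A = 23.7 mm.

d ≈ 23.7 mm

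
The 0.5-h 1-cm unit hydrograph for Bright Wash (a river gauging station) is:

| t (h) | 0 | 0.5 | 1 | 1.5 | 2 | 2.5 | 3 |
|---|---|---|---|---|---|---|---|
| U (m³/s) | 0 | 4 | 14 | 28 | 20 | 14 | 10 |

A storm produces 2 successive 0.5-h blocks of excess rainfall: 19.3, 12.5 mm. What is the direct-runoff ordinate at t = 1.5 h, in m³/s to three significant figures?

By discrete convolution, Q_j = Σ (P_i / 10 mm) · U_{j−i}.
At t = 1.5 h (j=3): Q = (19.3/10)·28 + (12.5/10)·14 = 71.5 m³/s.

Q ≈ 71.5 m³/s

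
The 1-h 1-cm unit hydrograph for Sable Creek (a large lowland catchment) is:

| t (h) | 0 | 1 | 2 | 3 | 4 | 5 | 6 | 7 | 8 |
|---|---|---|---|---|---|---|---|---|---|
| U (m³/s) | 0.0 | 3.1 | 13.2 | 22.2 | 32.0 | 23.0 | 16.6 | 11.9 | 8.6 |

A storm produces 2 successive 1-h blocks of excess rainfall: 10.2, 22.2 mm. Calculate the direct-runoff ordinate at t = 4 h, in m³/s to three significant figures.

By discrete convolution, Q_j = Σ (P_i / 10 mm) · U_{j−i}.
At t = 4 h (j=4): Q = (10.2/10)·32.0 + (22.2/10)·22.2 = 81.9 m³/s.

Q ≈ 81.9 m³/s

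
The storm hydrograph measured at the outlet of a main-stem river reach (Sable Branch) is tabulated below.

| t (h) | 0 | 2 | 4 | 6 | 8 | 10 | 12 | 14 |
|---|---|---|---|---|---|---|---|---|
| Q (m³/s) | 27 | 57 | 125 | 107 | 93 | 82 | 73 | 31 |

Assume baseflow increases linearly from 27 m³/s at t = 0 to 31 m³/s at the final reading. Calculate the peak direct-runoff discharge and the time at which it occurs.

Q_p = 96.86 m³/s at t = 4 h

Subtracting baseflow gives direct-runoff ordinates: 0.00, 29.43, 96.86, 78.29, 63.71, 52.14, 42.57, 0.00 m³/s.
The maximum is 96.86 m³/s, occurring at the reading for t = 4 h.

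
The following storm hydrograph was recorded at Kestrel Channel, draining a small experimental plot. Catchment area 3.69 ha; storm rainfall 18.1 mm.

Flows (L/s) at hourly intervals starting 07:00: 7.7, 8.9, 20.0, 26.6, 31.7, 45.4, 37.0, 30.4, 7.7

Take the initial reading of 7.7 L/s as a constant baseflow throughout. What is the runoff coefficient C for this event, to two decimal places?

ΣQ_DR = 146.1 L/s; V = ΣQ_DR·Δt = 5.260 × 10^5 L.
Runoff depth d = V / A = 14.25 mm.
C = d / P = 14.25 / 18.1 = 0.79.

C ≈ 0.79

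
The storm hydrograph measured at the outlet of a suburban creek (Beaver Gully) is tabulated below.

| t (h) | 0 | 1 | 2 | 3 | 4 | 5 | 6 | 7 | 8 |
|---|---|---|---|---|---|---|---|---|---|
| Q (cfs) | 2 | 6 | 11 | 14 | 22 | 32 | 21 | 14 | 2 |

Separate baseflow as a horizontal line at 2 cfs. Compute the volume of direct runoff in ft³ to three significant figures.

Direct-runoff ordinates (Q − Q_b): 0.0, 4.0, 9.0, 12.0, 20.0, 30.0, 19.0, 12.0, 0.0 cfs.
ΣQ_DR = 106.0 cfs.
With Δt = 1 h = 3600 s, V = ΣQ_DR · Δt = 106.0 × 3600 = 3.82 × 10^5 ft³.

V ≈ 3.82 × 10^5 ft³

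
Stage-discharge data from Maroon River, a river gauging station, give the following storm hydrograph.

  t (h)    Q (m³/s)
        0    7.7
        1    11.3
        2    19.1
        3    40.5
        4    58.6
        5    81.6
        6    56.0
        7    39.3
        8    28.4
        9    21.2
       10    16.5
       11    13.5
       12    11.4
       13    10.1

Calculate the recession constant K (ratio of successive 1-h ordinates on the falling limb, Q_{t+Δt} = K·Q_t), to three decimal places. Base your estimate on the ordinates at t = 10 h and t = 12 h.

Using the recession-limb readings at t = 10 h and t = 12 h: Q falls from 16.5 to 11.4 m³/s over 2 intervals.
K = (Q₂/Q₁)^(1/2) = (11.4/16.5)^(1/2) = 0.831.

K ≈ 0.831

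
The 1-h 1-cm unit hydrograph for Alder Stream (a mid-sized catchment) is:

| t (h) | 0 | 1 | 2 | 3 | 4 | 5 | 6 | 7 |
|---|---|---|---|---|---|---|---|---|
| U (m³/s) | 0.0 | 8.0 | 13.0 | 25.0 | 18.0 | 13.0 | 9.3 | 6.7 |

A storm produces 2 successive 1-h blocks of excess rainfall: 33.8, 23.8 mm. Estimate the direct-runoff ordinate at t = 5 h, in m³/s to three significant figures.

Q ≈ 86.8 m³/s

By discrete convolution, Q_j = Σ (P_i / 10 mm) · U_{j−i}.
At t = 5 h (j=5): Q = (33.8/10)·13.0 + (23.8/10)·18.0 = 86.8 m³/s.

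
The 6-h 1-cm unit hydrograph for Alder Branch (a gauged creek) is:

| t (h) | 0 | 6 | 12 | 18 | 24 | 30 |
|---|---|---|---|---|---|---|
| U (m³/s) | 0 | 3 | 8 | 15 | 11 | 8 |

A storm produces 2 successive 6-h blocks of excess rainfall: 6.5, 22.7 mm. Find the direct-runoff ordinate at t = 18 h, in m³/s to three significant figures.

By discrete convolution, Q_j = Σ (P_i / 10 mm) · U_{j−i}.
At t = 18 h (j=3): Q = (6.5/10)·15 + (22.7/10)·8 = 27.9 m³/s.

Q ≈ 27.9 m³/s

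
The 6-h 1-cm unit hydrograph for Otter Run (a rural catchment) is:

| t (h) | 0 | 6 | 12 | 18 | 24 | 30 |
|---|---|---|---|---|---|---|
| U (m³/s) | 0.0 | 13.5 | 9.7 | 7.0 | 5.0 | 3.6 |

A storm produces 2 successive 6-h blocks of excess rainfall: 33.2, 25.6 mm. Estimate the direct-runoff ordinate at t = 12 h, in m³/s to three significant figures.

By discrete convolution, Q_j = Σ (P_i / 10 mm) · U_{j−i}.
At t = 12 h (j=2): Q = (33.2/10)·9.7 + (25.6/10)·13.5 = 66.8 m³/s.

Q ≈ 66.8 m³/s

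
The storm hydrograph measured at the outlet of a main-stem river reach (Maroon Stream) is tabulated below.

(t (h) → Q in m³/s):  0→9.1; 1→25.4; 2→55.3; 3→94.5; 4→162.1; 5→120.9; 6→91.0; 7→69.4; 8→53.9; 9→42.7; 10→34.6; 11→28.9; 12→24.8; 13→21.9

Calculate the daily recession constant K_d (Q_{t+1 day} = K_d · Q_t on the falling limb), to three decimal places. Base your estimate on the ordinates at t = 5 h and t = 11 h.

K_d ≈ 0.003

Between t = 5 h and t = 11 h the flow falls from 120.9 to 28.9 m³/s over 6×1 h = 6 h.
Per-interval ratio K = (28.9/120.9)^(1/6) = 0.7878; K_d = K^(24/1) = 0.003.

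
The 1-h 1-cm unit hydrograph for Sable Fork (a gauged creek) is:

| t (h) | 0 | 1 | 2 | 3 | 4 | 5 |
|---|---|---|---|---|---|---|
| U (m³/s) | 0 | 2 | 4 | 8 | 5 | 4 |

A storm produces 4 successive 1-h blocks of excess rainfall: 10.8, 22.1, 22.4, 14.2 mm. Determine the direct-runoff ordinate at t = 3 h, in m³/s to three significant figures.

Q ≈ 22.0 m³/s

By discrete convolution, Q_j = Σ (P_i / 10 mm) · U_{j−i}.
At t = 3 h (j=3): Q = (10.8/10)·8 + (22.1/10)·4 + (22.4/10)·2 + (14.2/10)·0 = 22.0 m³/s.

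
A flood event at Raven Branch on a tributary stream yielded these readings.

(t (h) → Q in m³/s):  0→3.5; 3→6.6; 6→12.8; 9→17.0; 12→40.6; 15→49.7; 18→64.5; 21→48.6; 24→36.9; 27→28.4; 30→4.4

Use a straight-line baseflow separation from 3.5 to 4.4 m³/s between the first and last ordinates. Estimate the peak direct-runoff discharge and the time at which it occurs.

Subtracting baseflow gives direct-runoff ordinates: 0.00, 3.01, 9.12, 13.23, 36.74, 45.75, 60.46, 44.47, 32.68, 24.09, 0.00 m³/s.
The maximum is 60.46 m³/s, occurring at the reading for t = 18 h.

Q_p = 60.46 m³/s at t = 18 h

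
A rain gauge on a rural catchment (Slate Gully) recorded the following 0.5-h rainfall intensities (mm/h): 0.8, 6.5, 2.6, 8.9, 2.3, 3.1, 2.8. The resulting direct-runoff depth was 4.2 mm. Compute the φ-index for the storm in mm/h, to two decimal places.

φ ≈ 3.50 mm/h

Only the 2 blocks with intensity above φ contribute runoff: 6.5, 8.9 mm/h.
Σ(I−φ)·Δt = d  ⇒  (6.5+8.9 − 2φ)·0.5 = 4.2
φ = (15.40 − 4.2/0.5) / 2 = 3.50 mm/h.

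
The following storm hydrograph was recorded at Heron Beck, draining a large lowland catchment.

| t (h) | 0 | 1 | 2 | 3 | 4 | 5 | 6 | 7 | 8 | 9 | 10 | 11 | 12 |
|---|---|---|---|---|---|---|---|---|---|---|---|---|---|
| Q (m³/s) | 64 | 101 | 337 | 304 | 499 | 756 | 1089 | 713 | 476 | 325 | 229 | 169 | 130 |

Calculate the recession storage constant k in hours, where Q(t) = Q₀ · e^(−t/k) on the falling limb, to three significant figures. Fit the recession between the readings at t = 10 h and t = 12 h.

On the falling limb, Q drops from 229 to 130 m³/s between t = 10 h and t = 12 h (Δt = 2 h).
k = −Δt / ln(Q₂/Q₁) = −2 / ln(130/229) = 3.53 h.

k ≈ 3.53 h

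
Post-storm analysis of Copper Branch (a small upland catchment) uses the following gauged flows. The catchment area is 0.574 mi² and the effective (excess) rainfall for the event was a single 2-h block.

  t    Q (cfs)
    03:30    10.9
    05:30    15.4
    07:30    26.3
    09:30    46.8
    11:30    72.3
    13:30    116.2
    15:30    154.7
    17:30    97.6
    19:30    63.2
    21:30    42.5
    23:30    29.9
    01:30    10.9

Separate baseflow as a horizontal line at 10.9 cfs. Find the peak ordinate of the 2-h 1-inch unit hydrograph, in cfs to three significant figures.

Direct runoff: 0.0, 4.5, 15.4, 35.9, 61.4, 105.3, 143.8, 86.7, 52.3, 31.6, 19.0, 0.0 cfs; ΣQ_DR = 555.9 cfs, peak = 143.8 cfs.
Runoff depth d = ΣQ_DR·Δt / A = 555.9 × 7200 / (0.574 mi²) = 3.001 in.
The 1-inch UH is the DRH scaled by (1 in)/d, so U_p = 143.8 × 1/3.001 = 47.9 cfs.

U_p ≈ 47.9 cfs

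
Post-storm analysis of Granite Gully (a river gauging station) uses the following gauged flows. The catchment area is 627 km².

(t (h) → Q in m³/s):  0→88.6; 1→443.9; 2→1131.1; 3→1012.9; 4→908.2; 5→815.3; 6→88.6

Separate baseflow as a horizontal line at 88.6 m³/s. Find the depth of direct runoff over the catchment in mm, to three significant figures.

d ≈ 22.2 mm

Direct runoff: 0.0, 355.3, 1042.5, 924.3, 819.6, 726.7, 0.0 m³/s; ΣQ_DR = 3868 m³/s.
V = ΣQ_DR · Δt = 3868 × 3600 s = 1.393 × 10^7 m³.
Over A = 627 km², depth = V / A = 22.2 mm.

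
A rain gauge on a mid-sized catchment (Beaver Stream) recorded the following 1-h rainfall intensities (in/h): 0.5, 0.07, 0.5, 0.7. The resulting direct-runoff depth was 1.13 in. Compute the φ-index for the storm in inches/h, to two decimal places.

φ ≈ 0.19 in/h

Only the 3 blocks with intensity above φ contribute runoff: 0.5, 0.5, 0.7 in/h.
Σ(I−φ)·Δt = d  ⇒  (0.5+0.5+0.7 − 3φ)·1 = 1.13
φ = (1.700 − 1.13/1) / 3 = 0.19 in/h.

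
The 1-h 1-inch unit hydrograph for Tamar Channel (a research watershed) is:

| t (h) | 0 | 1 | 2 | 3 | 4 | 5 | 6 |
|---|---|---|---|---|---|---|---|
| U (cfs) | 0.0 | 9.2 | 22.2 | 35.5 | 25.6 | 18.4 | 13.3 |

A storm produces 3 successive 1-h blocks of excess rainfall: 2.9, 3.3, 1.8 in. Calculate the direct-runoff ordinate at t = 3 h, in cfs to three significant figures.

By discrete convolution, Q_j = Σ (P_i / 1 in) · U_{j−i}.
At t = 3 h (j=3): Q = (2.9/1)·35.5 + (3.3/1)·22.2 + (1.8/1)·9.2 = 193 cfs.

Q ≈ 193 cfs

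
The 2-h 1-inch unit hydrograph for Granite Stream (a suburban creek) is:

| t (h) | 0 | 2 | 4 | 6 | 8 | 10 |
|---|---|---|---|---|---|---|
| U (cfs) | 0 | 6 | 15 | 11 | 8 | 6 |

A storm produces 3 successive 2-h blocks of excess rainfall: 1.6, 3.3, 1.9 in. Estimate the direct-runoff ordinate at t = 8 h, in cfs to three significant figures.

By discrete convolution, Q_j = Σ (P_i / 1 in) · U_{j−i}.
At t = 8 h (j=4): Q = (1.6/1)·8 + (3.3/1)·11 + (1.9/1)·15 = 77.6 cfs.

Q ≈ 77.6 cfs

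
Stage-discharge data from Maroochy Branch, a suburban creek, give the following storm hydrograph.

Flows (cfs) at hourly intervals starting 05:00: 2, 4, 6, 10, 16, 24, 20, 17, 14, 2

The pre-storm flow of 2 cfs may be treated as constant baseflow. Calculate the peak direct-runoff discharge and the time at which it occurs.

Q_p = 22.0 cfs at t = 10:00

Subtracting baseflow gives direct-runoff ordinates: 0.0, 2.0, 4.0, 8.0, 14.0, 22.0, 18.0, 15.0, 12.0, 0.0 cfs.
The maximum is 22.0 cfs, occurring at the reading for t = 10:00.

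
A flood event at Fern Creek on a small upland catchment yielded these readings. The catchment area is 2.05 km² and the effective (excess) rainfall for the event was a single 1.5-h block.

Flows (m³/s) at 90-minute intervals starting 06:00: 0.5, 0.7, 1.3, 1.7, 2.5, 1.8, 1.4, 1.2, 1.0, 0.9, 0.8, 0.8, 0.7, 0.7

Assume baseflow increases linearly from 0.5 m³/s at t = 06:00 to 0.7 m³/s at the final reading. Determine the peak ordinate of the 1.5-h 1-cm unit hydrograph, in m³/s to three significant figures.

U_p ≈ 0.968 m³/s

Direct runoff: 0.00, 0.18, 0.77, 1.15, 1.94, 1.22, 0.81, 0.59, 0.38, 0.26, 0.15, 0.13, 0.02, 0.00 m³/s; ΣQ_DR = 7.600 m³/s, peak = 1.94 m³/s.
Runoff depth d = ΣQ_DR·Δt / A = 7.600 × 5400 / (2.05 km²) = 20.02 mm.
The 1-cm UH is the DRH scaled by (10 mm)/d, so U_p = 1.94 × 10/20.02 = 0.968 m³/s.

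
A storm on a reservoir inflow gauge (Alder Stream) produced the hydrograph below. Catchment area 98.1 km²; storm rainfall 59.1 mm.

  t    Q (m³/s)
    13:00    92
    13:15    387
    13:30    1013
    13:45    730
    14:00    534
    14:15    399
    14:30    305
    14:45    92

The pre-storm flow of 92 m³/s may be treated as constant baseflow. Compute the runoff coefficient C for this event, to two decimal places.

C ≈ 0.44

ΣQ_DR = 2816 m³/s; V = ΣQ_DR·Δt = 2.534 × 10^6 m³.
Runoff depth d = V / A = 25.83 mm.
C = d / P = 25.83 / 59.1 = 0.44.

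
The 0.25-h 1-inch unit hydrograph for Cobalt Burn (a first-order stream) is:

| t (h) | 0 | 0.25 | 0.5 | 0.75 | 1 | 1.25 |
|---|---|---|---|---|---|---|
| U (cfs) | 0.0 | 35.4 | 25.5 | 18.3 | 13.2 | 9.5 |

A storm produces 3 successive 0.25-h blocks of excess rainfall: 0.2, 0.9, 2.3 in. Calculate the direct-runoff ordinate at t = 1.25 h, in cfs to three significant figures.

Q ≈ 55.9 cfs

By discrete convolution, Q_j = Σ (P_i / 1 in) · U_{j−i}.
At t = 1.25 h (j=5): Q = (0.2/1)·9.5 + (0.9/1)·13.2 + (2.3/1)·18.3 = 55.9 cfs.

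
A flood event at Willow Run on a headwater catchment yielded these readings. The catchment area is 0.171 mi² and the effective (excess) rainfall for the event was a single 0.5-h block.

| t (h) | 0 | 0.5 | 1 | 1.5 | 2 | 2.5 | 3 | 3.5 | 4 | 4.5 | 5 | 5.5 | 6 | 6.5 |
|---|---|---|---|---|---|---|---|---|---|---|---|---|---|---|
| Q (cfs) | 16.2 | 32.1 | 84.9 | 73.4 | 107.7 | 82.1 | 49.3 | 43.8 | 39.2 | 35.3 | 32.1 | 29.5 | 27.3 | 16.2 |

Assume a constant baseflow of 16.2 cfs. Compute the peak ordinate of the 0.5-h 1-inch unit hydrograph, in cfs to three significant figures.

Direct runoff: 0.0, 15.9, 68.7, 57.2, 91.5, 65.9, 33.1, 27.6, 23.0, 19.1, 15.9, 13.3, 11.1, 0.0 cfs; ΣQ_DR = 442.3 cfs, peak = 91.5 cfs.
Runoff depth d = ΣQ_DR·Δt / A = 442.3 × 1800 / (0.171 mi²) = 2.004 in.
The 1-inch UH is the DRH scaled by (1 in)/d, so U_p = 91.5 × 1/2.004 = 45.7 cfs.

U_p ≈ 45.7 cfs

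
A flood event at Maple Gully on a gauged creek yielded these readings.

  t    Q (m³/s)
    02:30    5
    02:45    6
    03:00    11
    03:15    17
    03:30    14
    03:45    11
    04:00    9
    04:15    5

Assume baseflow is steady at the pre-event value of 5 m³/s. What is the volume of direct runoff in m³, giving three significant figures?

V ≈ 34200 m³

Direct-runoff ordinates (Q − Q_b): 0.0, 1.0, 6.0, 12.0, 9.0, 6.0, 4.0, 0.0 m³/s.
ΣQ_DR = 38.00 m³/s.
With Δt = 0.25 h = 900 s, V = ΣQ_DR · Δt = 38.00 × 900 = 34200 m³.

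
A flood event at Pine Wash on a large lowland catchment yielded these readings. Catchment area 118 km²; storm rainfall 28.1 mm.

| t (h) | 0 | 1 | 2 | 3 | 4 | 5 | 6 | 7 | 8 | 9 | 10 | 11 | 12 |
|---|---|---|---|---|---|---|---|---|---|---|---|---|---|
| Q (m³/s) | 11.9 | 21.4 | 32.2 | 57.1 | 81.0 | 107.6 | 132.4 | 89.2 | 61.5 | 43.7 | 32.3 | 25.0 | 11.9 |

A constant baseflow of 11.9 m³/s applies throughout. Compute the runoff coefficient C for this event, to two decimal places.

ΣQ_DR = 552.5 m³/s; V = ΣQ_DR·Δt = 1.989 × 10^6 m³.
Runoff depth d = V / A = 16.86 mm.
C = d / P = 16.86 / 28.1 = 0.60.

C ≈ 0.60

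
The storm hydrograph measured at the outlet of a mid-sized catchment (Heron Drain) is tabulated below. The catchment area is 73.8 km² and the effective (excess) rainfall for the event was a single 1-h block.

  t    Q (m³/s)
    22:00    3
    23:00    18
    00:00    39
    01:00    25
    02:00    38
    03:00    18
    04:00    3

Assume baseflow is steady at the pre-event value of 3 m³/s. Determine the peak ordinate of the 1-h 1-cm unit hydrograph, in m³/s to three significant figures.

Direct runoff: 0.0, 15.0, 36.0, 22.0, 35.0, 15.0, 0.0 m³/s; ΣQ_DR = 123.0 m³/s, peak = 36.0 m³/s.
Runoff depth d = ΣQ_DR·Δt / A = 123.0 × 3600 / (73.8 km²) = 6.000 mm.
The 1-cm UH is the DRH scaled by (10 mm)/d, so U_p = 36.0 × 10/6.000 = 60.0 m³/s.

U_p ≈ 60.0 m³/s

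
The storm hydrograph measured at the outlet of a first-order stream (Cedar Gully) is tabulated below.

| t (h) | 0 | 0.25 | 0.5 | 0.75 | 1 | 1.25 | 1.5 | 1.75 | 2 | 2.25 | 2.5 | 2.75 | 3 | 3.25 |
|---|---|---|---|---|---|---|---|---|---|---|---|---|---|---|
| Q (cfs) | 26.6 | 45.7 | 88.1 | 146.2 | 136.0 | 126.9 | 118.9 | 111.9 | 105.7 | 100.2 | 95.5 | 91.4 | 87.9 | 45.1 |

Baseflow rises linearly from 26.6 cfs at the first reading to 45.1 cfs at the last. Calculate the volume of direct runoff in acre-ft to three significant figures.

V ≈ 17.0 acre-ft

Direct-runoff ordinates (Q − Q_b): 0.00, 17.68, 58.65, 115.33, 103.71, 93.18, 83.76, 75.34, 67.72, 60.79, 54.67, 49.15, 44.22, 0.00 cfs.
ΣQ_DR = 824.2 cfs.
With Δt = 0.25 h = 900 s, V = ΣQ_DR · Δt = 824.2 × 900 = 7.42 × 10^5 ft³ = 17.0 acre-ft.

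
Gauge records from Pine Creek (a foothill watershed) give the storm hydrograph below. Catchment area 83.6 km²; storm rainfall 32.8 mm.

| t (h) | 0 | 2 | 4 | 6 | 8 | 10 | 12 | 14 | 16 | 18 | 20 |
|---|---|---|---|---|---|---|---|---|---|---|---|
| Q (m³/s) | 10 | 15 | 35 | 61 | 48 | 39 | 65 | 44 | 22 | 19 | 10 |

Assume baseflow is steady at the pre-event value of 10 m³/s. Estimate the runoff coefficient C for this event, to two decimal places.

ΣQ_DR = 258.0 m³/s; V = ΣQ_DR·Δt = 1.858 × 10^6 m³.
Runoff depth d = V / A = 22.22 mm.
C = d / P = 22.22 / 32.8 = 0.68.

C ≈ 0.68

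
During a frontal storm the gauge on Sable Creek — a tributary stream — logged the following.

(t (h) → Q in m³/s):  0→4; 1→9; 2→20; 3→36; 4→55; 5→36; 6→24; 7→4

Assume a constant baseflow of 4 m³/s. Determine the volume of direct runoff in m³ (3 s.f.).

V ≈ 5.62 × 10^5 m³

Direct-runoff ordinates (Q − Q_b): 0.0, 5.0, 16.0, 32.0, 51.0, 32.0, 20.0, 0.0 m³/s.
ΣQ_DR = 156.0 m³/s.
With Δt = 1 h = 3600 s, V = ΣQ_DR · Δt = 156.0 × 3600 = 5.62 × 10^5 m³.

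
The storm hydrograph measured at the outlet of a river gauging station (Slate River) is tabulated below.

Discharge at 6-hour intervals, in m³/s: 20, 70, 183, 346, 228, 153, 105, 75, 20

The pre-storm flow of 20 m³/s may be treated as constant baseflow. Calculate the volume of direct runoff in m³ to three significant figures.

Direct-runoff ordinates (Q − Q_b): 0.0, 50.0, 163.0, 326.0, 208.0, 133.0, 85.0, 55.0, 0.0 m³/s.
ΣQ_DR = 1020 m³/s.
With Δt = 6 h = 21600 s, V = ΣQ_DR · Δt = 1020 × 21600 = 2.20 × 10^7 m³.

V ≈ 2.20 × 10^7 m³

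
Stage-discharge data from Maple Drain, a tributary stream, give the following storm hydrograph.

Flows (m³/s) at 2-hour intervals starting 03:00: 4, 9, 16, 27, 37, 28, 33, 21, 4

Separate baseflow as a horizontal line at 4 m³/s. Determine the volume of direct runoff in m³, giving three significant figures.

V ≈ 1.03 × 10^6 m³

Direct-runoff ordinates (Q − Q_b): 0.0, 5.0, 12.0, 23.0, 33.0, 24.0, 29.0, 17.0, 0.0 m³/s.
ΣQ_DR = 143.0 m³/s.
With Δt = 2 h = 7200 s, V = ΣQ_DR · Δt = 143.0 × 7200 = 1.03 × 10^6 m³.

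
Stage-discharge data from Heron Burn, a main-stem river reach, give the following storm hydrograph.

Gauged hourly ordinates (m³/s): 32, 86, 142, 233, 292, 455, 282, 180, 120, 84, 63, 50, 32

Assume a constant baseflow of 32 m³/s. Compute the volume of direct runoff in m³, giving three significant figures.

V ≈ 5.89 × 10^6 m³

Direct-runoff ordinates (Q − Q_b): 0.0, 54.0, 110.0, 201.0, 260.0, 423.0, 250.0, 148.0, 88.0, 52.0, 31.0, 18.0, 0.0 m³/s.
ΣQ_DR = 1635 m³/s.
With Δt = 1 h = 3600 s, V = ΣQ_DR · Δt = 1635 × 3600 = 5.89 × 10^6 m³.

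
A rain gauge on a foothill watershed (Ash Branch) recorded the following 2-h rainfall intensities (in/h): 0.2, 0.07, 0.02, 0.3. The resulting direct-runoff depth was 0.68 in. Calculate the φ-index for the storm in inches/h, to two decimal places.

φ ≈ 0.08 in/h

Only the 2 blocks with intensity above φ contribute runoff: 0.2, 0.3 in/h.
Σ(I−φ)·Δt = d  ⇒  (0.2+0.3 − 2φ)·2 = 0.68
φ = (0.5000 − 0.68/2) / 2 = 0.08 in/h.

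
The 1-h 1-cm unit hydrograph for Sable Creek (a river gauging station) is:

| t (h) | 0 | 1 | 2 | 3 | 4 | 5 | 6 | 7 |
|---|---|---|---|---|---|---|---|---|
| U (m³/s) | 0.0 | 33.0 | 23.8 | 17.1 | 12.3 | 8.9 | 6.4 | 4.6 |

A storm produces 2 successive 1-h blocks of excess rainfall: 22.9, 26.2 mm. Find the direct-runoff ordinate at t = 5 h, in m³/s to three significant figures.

Q ≈ 52.6 m³/s

By discrete convolution, Q_j = Σ (P_i / 10 mm) · U_{j−i}.
At t = 5 h (j=5): Q = (22.9/10)·8.9 + (26.2/10)·12.3 = 52.6 m³/s.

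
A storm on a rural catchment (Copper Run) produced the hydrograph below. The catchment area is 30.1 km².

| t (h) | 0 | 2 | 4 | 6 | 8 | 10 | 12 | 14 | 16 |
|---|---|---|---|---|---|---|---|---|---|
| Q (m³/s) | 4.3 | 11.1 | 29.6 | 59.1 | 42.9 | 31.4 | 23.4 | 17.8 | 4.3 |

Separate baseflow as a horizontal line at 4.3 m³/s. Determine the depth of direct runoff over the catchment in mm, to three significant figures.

Direct runoff: 0.0, 6.8, 25.3, 54.8, 38.6, 27.1, 19.1, 13.5, 0.0 m³/s; ΣQ_DR = 185.2 m³/s.
V = ΣQ_DR · Δt = 185.2 × 7200 s = 1.333 × 10^6 m³.
Over A = 30.1 km², depth = V / A = 44.3 mm.

d ≈ 44.3 mm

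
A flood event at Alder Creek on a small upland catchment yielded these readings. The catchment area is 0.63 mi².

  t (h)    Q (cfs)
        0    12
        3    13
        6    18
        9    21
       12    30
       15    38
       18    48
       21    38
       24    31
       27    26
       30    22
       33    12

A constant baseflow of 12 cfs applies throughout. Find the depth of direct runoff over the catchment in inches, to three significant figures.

d ≈ 1.22 in

Direct runoff: 0.0, 1.0, 6.0, 9.0, 18.0, 26.0, 36.0, 26.0, 19.0, 14.0, 10.0, 0.0 cfs; ΣQ_DR = 165.0 cfs.
V = ΣQ_DR · Δt = 165.0 × 10800 s = 1.782 × 10^6 ft³.
Over A = 0.63 mi², depth = V / A = 1.22 in.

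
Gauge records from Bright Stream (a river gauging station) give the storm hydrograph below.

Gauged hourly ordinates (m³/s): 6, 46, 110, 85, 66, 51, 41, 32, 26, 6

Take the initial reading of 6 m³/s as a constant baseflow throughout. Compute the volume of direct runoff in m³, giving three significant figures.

Direct-runoff ordinates (Q − Q_b): 0.0, 40.0, 104.0, 79.0, 60.0, 45.0, 35.0, 26.0, 20.0, 0.0 m³/s.
ΣQ_DR = 409.0 m³/s.
With Δt = 1 h = 3600 s, V = ΣQ_DR · Δt = 409.0 × 3600 = 1.47 × 10^6 m³.

V ≈ 1.47 × 10^6 m³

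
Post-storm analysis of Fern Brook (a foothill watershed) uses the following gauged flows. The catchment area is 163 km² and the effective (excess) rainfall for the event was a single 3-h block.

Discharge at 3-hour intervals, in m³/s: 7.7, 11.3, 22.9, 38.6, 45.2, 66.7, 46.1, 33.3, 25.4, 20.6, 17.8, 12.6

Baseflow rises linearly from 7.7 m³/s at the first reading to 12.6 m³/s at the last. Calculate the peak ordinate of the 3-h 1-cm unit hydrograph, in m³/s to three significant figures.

U_p ≈ 37.8 m³/s

Direct runoff: 0.00, 3.15, 14.31, 29.56, 35.72, 56.77, 35.73, 22.48, 14.14, 8.89, 5.65, 0.00 m³/s; ΣQ_DR = 226.4 m³/s, peak = 56.77 m³/s.
Runoff depth d = ΣQ_DR·Δt / A = 226.4 × 10800 / (163 km²) = 15.00 mm.
The 1-cm UH is the DRH scaled by (10 mm)/d, so U_p = 56.77 × 10/15.00 = 37.8 m³/s.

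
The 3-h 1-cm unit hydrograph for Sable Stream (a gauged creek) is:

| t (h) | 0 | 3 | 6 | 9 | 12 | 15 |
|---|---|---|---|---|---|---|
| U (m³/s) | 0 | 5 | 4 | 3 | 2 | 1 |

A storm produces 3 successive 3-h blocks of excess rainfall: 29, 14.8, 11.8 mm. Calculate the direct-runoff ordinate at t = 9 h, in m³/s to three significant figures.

By discrete convolution, Q_j = Σ (P_i / 10 mm) · U_{j−i}.
At t = 9 h (j=3): Q = (29/10)·3 + (14.8/10)·4 + (11.8/10)·5 = 20.5 m³/s.

Q ≈ 20.5 m³/s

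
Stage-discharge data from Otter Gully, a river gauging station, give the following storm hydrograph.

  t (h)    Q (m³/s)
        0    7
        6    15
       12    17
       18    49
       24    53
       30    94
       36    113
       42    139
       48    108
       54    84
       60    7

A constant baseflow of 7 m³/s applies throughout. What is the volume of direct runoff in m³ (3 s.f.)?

Direct-runoff ordinates (Q − Q_b): 0.0, 8.0, 10.0, 42.0, 46.0, 87.0, 106.0, 132.0, 101.0, 77.0, 0.0 m³/s.
ΣQ_DR = 609.0 m³/s.
With Δt = 6 h = 21600 s, V = ΣQ_DR · Δt = 609.0 × 21600 = 1.32 × 10^7 m³.

V ≈ 1.32 × 10^7 m³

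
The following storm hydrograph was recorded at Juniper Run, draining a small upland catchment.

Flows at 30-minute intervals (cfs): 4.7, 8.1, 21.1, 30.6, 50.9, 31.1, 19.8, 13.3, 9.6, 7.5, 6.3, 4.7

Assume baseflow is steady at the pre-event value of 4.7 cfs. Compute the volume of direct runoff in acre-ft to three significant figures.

Direct-runoff ordinates (Q − Q_b): 0.0, 3.4, 16.4, 25.9, 46.2, 26.4, 15.1, 8.6, 4.9, 2.8, 1.6, 0.0 cfs.
ΣQ_DR = 151.3 cfs.
With Δt = 0.5 h = 1800 s, V = ΣQ_DR · Δt = 151.3 × 1800 = 2.72 × 10^5 ft³ = 6.25 acre-ft.

V ≈ 6.25 acre-ft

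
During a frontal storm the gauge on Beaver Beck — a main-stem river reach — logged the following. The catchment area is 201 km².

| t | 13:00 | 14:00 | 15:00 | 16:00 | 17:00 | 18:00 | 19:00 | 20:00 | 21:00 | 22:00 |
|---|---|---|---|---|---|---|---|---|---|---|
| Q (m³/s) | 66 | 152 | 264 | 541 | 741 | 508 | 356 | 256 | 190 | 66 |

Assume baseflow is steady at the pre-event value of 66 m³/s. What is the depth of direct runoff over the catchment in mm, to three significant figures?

Direct runoff: 0.0, 86.0, 198.0, 475.0, 675.0, 442.0, 290.0, 190.0, 124.0, 0.0 m³/s; ΣQ_DR = 2480 m³/s.
V = ΣQ_DR · Δt = 2480 × 3600 s = 8.928 × 10^6 m³.
Over A = 201 km², depth = V / A = 44.4 mm.

d ≈ 44.4 mm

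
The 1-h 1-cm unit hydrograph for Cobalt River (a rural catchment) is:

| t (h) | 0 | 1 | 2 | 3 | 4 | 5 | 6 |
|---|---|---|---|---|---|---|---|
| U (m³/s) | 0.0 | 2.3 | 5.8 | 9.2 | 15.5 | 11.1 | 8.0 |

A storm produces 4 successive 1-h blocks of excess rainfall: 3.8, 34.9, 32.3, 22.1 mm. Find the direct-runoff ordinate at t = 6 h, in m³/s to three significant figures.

By discrete convolution, Q_j = Σ (P_i / 10 mm) · U_{j−i}.
At t = 6 h (j=6): Q = (3.8/10)·8.0 + (34.9/10)·11.1 + (32.3/10)·15.5 + (22.1/10)·9.2 = 112 m³/s.

Q ≈ 112 m³/s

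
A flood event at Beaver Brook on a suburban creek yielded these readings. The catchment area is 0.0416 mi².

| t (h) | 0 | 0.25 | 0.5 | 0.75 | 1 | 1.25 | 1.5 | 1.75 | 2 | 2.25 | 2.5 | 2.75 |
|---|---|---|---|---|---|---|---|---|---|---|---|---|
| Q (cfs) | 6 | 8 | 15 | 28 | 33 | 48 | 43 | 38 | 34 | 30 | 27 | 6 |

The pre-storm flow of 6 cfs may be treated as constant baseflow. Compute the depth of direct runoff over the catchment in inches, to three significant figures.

Direct runoff: 0.0, 2.0, 9.0, 22.0, 27.0, 42.0, 37.0, 32.0, 28.0, 24.0, 21.0, 0.0 cfs; ΣQ_DR = 244.0 cfs.
V = ΣQ_DR · Δt = 244.0 × 900 s = 2.196 × 10^5 ft³.
Over A = 0.0416 mi², depth = V / A = 2.27 in.

d ≈ 2.27 in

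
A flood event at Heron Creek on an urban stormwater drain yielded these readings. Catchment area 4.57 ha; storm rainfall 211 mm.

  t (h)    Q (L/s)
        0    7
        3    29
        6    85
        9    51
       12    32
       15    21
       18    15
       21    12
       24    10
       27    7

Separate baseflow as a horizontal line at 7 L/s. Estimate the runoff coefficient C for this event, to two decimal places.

ΣQ_DR = 199.0 L/s; V = ΣQ_DR·Δt = 2.149 × 10^6 L.
Runoff depth d = V / A = 47.03 mm.
C = d / P = 47.03 / 211 = 0.22.

C ≈ 0.22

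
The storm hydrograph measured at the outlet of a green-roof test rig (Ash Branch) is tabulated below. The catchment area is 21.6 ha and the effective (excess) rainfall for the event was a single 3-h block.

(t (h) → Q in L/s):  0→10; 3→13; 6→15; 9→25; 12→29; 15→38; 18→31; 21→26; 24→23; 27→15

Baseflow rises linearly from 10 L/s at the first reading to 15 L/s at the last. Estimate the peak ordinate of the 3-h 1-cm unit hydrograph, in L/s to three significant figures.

Direct runoff: 0.00, 2.44, 3.89, 13.33, 16.78, 25.22, 17.67, 12.11, 8.56, 0.00 L/s; ΣQ_DR = 100.0 L/s, peak = 25.22 L/s.
Runoff depth d = ΣQ_DR·Δt / A = 100.0 × 10800 / (21.6 ha) = 5.000 mm.
The 1-cm UH is the DRH scaled by (10 mm)/d, so U_p = 25.22 × 10/5.000 = 50.4 L/s.

U_p ≈ 50.4 L/s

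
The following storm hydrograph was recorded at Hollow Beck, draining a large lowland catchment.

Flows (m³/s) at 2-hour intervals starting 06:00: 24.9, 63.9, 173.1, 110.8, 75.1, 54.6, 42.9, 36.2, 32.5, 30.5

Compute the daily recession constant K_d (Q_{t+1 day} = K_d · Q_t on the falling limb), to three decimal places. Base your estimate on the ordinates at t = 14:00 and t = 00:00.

K_d ≈ 0.115

Between t = 14:00 and t = 00:00 the flow falls from 75.1 to 30.5 m³/s over 5×2 h = 10 h.
Per-interval ratio K = (30.5/75.1)^(1/5) = 0.8351; K_d = K^(24/2) = 0.115.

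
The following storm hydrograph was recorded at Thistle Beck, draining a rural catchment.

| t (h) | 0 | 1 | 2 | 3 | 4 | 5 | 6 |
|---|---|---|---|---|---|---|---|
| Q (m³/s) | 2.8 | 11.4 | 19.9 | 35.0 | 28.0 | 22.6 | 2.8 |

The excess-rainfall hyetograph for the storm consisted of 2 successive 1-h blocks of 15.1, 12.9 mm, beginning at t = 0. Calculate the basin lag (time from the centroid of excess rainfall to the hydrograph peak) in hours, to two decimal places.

Centroid of excess rainfall: t_c = Σ P_i·t̄_i / ΣP_i = 0.9607 h (block centres at 0.5, 1.5 h).
Hydrograph peak occurs at t = 3 h, so basin lag t_L = 3 − 0.9607 = 2.04 h.

t_L ≈ 2.04 h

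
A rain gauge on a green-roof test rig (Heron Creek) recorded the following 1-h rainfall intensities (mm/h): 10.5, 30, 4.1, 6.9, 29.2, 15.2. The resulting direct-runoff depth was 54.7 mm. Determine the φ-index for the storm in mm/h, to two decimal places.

φ ≈ 7.55 mm/h

Only the 4 blocks with intensity above φ contribute runoff: 10.5, 30, 29.2, 15.2 mm/h.
Σ(I−φ)·Δt = d  ⇒  (10.5+30+29.2+15.2 − 4φ)·1 = 54.7
φ = (84.90 − 54.7/1) / 4 = 7.55 mm/h.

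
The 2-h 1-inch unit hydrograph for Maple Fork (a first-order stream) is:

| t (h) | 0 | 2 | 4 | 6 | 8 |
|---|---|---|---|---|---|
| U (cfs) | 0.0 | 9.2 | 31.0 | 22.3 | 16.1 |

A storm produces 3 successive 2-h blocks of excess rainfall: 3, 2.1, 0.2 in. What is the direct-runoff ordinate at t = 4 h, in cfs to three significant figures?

By discrete convolution, Q_j = Σ (P_i / 1 in) · U_{j−i}.
At t = 4 h (j=2): Q = (3/1)·31.0 + (2.1/1)·9.2 + (0.2/1)·0.0 = 112 cfs.

Q ≈ 112 cfs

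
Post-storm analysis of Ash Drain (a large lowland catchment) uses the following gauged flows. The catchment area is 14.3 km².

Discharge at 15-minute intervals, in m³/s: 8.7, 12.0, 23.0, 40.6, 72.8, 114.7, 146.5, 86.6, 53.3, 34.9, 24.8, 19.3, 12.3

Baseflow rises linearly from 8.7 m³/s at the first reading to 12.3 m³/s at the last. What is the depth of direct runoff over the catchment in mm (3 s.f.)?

Direct runoff: 0.00, 3.00, 13.70, 31.00, 62.90, 104.50, 136.00, 75.80, 42.20, 23.50, 13.10, 7.30, 0.00 m³/s; ΣQ_DR = 513.0 m³/s.
V = ΣQ_DR · Δt = 513.0 × 900 s = 4.617 × 10^5 m³.
Over A = 14.3 km², depth = V / A = 32.3 mm.

d ≈ 32.3 mm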